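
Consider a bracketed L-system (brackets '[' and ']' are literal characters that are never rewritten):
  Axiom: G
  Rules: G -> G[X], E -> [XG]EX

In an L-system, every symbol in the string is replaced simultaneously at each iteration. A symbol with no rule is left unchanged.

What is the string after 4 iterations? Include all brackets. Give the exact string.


Step 0: G
Step 1: G[X]
Step 2: G[X][X]
Step 3: G[X][X][X]
Step 4: G[X][X][X][X]

Answer: G[X][X][X][X]


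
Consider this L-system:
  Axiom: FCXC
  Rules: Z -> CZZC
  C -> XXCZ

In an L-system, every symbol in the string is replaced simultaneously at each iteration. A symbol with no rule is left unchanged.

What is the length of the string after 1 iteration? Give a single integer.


Answer: 10

Derivation:
Step 0: length = 4
Step 1: length = 10


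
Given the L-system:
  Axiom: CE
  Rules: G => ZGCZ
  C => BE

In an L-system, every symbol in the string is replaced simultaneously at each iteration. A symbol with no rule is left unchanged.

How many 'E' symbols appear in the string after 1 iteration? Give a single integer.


Step 0: CE  (1 'E')
Step 1: BEE  (2 'E')

Answer: 2


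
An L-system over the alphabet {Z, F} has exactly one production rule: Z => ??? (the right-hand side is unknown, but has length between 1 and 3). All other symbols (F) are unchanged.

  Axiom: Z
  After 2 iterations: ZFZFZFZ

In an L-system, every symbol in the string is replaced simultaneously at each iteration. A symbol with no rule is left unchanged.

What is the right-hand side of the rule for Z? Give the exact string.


Answer: ZFZ

Derivation:
Trying Z => ZFZ:
  Step 0: Z
  Step 1: ZFZ
  Step 2: ZFZFZFZ
Matches the given result.


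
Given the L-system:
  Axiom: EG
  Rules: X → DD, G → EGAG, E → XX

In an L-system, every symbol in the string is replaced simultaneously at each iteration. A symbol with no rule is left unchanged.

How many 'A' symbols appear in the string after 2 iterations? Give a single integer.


Step 0: EG  (0 'A')
Step 1: XXEGAG  (1 'A')
Step 2: DDDDXXEGAGAEGAG  (3 'A')

Answer: 3


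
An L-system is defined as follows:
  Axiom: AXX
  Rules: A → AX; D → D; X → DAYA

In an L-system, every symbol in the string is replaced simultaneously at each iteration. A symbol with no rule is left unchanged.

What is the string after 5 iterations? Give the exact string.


Answer: AXDAYADAXYAXDAXDAYAYAXDAYADAXDAYADAXYAXYAXDAYADAXYAXDAXDAYADAXYAXDAXDAYAYAXDAYAYAXDAYADAXYAXDAXDAYAYAXDAYADAXDAYADAXYAXDAXDAYAYAXDAYAYAXDAYADAXYAXDAXDAYAYAXDAYA

Derivation:
Step 0: AXX
Step 1: AXDAYADAYA
Step 2: AXDAYADAXYAXDAXYAX
Step 3: AXDAYADAXYAXDAXDAYAYAXDAYADAXDAYAYAXDAYA
Step 4: AXDAYADAXYAXDAXDAYAYAXDAYADAXDAYADAXYAXYAXDAYADAXYAXDAXDAYADAXYAXYAXDAYADAXYAX
Step 5: AXDAYADAXYAXDAXDAYAYAXDAYADAXDAYADAXYAXYAXDAYADAXYAXDAXDAYADAXYAXDAXDAYAYAXDAYAYAXDAYADAXYAXDAXDAYAYAXDAYADAXDAYADAXYAXDAXDAYAYAXDAYAYAXDAYADAXYAXDAXDAYAYAXDAYA


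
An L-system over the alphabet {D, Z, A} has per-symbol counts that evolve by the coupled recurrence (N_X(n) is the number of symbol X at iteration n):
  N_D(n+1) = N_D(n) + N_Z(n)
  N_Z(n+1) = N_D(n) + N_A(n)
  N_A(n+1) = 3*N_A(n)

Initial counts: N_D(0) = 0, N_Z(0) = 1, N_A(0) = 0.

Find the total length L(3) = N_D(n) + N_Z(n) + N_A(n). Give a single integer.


Answer: 3

Derivation:
Step 0: N_D=0, N_Z=1, N_A=0, L=1
Step 1: N_D=1, N_Z=0, N_A=0, L=1
Step 2: N_D=1, N_Z=1, N_A=0, L=2
Step 3: N_D=2, N_Z=1, N_A=0, L=3


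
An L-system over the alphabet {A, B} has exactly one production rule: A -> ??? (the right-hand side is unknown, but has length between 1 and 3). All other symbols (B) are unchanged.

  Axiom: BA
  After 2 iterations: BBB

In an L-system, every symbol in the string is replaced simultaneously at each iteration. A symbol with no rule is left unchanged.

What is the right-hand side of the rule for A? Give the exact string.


Trying A -> BB:
  Step 0: BA
  Step 1: BBB
  Step 2: BBB
Matches the given result.

Answer: BB


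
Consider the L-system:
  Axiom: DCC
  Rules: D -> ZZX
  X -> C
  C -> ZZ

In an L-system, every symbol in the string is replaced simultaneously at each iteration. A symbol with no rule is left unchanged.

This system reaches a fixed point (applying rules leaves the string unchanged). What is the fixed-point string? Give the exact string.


Step 0: DCC
Step 1: ZZXZZZZ
Step 2: ZZCZZZZ
Step 3: ZZZZZZZZ
Step 4: ZZZZZZZZ  (unchanged — fixed point at step 3)

Answer: ZZZZZZZZ


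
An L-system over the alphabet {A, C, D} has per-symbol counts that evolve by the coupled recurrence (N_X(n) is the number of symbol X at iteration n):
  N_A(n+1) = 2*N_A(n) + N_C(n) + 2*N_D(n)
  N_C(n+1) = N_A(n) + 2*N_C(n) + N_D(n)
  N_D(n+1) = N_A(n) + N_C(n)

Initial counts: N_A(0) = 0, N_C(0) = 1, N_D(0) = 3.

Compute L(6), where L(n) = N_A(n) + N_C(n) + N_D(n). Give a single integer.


Answer: 10476

Derivation:
Step 0: N_A=0, N_C=1, N_D=3, L=4
Step 1: N_A=7, N_C=5, N_D=1, L=13
Step 2: N_A=21, N_C=18, N_D=12, L=51
Step 3: N_A=84, N_C=69, N_D=39, L=192
Step 4: N_A=315, N_C=261, N_D=153, L=729
Step 5: N_A=1197, N_C=990, N_D=576, L=2763
Step 6: N_A=4536, N_C=3753, N_D=2187, L=10476


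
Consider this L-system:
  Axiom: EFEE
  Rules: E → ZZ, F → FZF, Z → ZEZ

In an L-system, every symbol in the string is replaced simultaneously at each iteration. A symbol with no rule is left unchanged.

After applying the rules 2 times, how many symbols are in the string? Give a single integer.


Answer: 27

Derivation:
Step 0: length = 4
Step 1: length = 9
Step 2: length = 27


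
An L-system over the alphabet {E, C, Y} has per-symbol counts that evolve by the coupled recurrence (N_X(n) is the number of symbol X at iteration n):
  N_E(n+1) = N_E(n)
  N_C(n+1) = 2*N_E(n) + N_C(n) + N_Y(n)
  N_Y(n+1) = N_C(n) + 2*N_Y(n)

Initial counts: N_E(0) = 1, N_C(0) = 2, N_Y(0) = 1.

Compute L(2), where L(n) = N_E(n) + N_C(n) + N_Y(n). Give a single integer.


Answer: 25

Derivation:
Step 0: N_E=1, N_C=2, N_Y=1, L=4
Step 1: N_E=1, N_C=5, N_Y=4, L=10
Step 2: N_E=1, N_C=11, N_Y=13, L=25


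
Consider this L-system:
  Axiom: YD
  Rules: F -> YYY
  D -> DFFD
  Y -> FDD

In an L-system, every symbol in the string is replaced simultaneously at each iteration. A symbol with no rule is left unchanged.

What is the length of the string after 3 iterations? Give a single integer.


Step 0: length = 2
Step 1: length = 7
Step 2: length = 25
Step 3: length = 83

Answer: 83


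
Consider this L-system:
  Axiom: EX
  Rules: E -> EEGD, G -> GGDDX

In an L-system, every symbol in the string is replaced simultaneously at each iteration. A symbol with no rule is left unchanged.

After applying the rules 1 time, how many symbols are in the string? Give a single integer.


Answer: 5

Derivation:
Step 0: length = 2
Step 1: length = 5


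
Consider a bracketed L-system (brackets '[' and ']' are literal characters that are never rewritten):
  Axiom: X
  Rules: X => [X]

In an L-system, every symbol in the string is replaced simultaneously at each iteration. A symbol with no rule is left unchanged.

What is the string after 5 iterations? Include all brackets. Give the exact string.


Step 0: X
Step 1: [X]
Step 2: [[X]]
Step 3: [[[X]]]
Step 4: [[[[X]]]]
Step 5: [[[[[X]]]]]

Answer: [[[[[X]]]]]


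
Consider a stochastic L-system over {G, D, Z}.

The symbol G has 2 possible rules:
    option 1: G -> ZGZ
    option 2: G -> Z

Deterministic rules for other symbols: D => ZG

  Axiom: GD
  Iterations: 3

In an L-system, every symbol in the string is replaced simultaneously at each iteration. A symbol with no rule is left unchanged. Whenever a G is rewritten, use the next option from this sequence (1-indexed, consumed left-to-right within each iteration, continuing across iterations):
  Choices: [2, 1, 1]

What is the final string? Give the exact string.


Step 0: GD
Step 1: ZZG  (used choices [2])
Step 2: ZZZGZ  (used choices [1])
Step 3: ZZZZGZZ  (used choices [1])

Answer: ZZZZGZZ


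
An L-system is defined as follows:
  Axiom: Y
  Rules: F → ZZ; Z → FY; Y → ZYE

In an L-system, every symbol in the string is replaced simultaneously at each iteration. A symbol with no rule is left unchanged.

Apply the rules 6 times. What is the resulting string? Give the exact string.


Step 0: Y
Step 1: ZYE
Step 2: FYZYEE
Step 3: ZZZYEFYZYEEE
Step 4: FYFYFYZYEEZZZYEFYZYEEEE
Step 5: ZZZYEZZZYEZZZYEFYZYEEEFYFYFYZYEEZZZYEFYZYEEEEE
Step 6: FYFYFYZYEEFYFYFYZYEEFYFYFYZYEEZZZYEFYZYEEEEZZZYEZZZYEZZZYEFYZYEEEFYFYFYZYEEZZZYEFYZYEEEEEE

Answer: FYFYFYZYEEFYFYFYZYEEFYFYFYZYEEZZZYEFYZYEEEEZZZYEZZZYEZZZYEFYZYEEEFYFYFYZYEEZZZYEFYZYEEEEEE


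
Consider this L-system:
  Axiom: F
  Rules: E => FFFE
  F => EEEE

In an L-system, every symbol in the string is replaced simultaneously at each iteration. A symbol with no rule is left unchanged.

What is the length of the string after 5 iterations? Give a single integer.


Answer: 1024

Derivation:
Step 0: length = 1
Step 1: length = 4
Step 2: length = 16
Step 3: length = 64
Step 4: length = 256
Step 5: length = 1024


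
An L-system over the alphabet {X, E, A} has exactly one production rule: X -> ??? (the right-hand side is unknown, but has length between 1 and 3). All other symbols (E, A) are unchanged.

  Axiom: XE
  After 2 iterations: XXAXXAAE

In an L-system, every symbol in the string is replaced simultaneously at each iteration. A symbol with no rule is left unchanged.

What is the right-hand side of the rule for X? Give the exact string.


Trying X -> XXA:
  Step 0: XE
  Step 1: XXAE
  Step 2: XXAXXAAE
Matches the given result.

Answer: XXA


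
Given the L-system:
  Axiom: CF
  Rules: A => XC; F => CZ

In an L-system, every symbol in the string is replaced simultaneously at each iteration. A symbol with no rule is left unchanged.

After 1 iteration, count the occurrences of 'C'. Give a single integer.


Answer: 2

Derivation:
Step 0: CF  (1 'C')
Step 1: CCZ  (2 'C')


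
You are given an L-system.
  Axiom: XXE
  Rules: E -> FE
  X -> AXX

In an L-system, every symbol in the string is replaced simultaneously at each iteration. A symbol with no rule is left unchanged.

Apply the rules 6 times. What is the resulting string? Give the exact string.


Answer: AAAAAAXXAXXAAXXAXXAAAXXAXXAAXXAXXAAAAXXAXXAAXXAXXAAAXXAXXAAXXAXXAAAAAXXAXXAAXXAXXAAAXXAXXAAXXAXXAAAAXXAXXAAXXAXXAAAXXAXXAAXXAXXAAAAAAXXAXXAAXXAXXAAAXXAXXAAXXAXXAAAAXXAXXAAXXAXXAAAXXAXXAAXXAXXAAAAAXXAXXAAXXAXXAAAXXAXXAAXXAXXAAAAXXAXXAAXXAXXAAAXXAXXAAXXAXXFFFFFFE

Derivation:
Step 0: XXE
Step 1: AXXAXXFE
Step 2: AAXXAXXAAXXAXXFFE
Step 3: AAAXXAXXAAXXAXXAAAXXAXXAAXXAXXFFFE
Step 4: AAAAXXAXXAAXXAXXAAAXXAXXAAXXAXXAAAAXXAXXAAXXAXXAAAXXAXXAAXXAXXFFFFE
Step 5: AAAAAXXAXXAAXXAXXAAAXXAXXAAXXAXXAAAAXXAXXAAXXAXXAAAXXAXXAAXXAXXAAAAAXXAXXAAXXAXXAAAXXAXXAAXXAXXAAAAXXAXXAAXXAXXAAAXXAXXAAXXAXXFFFFFE
Step 6: AAAAAAXXAXXAAXXAXXAAAXXAXXAAXXAXXAAAAXXAXXAAXXAXXAAAXXAXXAAXXAXXAAAAAXXAXXAAXXAXXAAAXXAXXAAXXAXXAAAAXXAXXAAXXAXXAAAXXAXXAAXXAXXAAAAAAXXAXXAAXXAXXAAAXXAXXAAXXAXXAAAAXXAXXAAXXAXXAAAXXAXXAAXXAXXAAAAAXXAXXAAXXAXXAAAXXAXXAAXXAXXAAAAXXAXXAAXXAXXAAAXXAXXAAXXAXXFFFFFFE


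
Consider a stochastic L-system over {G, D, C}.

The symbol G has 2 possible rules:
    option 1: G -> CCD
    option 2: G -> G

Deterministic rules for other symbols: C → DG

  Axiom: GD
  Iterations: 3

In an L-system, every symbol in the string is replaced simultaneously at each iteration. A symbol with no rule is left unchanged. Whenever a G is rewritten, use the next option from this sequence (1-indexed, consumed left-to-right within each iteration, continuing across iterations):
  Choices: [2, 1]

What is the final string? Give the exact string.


Step 0: GD
Step 1: GD  (used choices [2])
Step 2: CCDD  (used choices [1])
Step 3: DGDGDD  (used choices [])

Answer: DGDGDD


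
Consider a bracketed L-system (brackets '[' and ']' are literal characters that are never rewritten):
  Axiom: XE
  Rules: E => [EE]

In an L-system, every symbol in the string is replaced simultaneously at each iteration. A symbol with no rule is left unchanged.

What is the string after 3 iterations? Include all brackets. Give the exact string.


Answer: X[[[EE][EE]][[EE][EE]]]

Derivation:
Step 0: XE
Step 1: X[EE]
Step 2: X[[EE][EE]]
Step 3: X[[[EE][EE]][[EE][EE]]]


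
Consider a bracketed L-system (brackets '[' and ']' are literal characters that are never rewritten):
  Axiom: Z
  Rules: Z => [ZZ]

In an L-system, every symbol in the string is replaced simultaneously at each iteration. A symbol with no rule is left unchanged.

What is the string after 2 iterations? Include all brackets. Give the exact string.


Answer: [[ZZ][ZZ]]

Derivation:
Step 0: Z
Step 1: [ZZ]
Step 2: [[ZZ][ZZ]]


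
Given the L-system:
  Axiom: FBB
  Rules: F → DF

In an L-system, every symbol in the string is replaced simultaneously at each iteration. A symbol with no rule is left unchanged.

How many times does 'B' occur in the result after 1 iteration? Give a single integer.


Answer: 2

Derivation:
Step 0: FBB  (2 'B')
Step 1: DFBB  (2 'B')


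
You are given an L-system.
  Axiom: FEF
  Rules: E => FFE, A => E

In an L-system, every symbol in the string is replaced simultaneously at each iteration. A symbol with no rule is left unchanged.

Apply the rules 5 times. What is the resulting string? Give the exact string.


Answer: FFFFFFFFFFFEF

Derivation:
Step 0: FEF
Step 1: FFFEF
Step 2: FFFFFEF
Step 3: FFFFFFFEF
Step 4: FFFFFFFFFEF
Step 5: FFFFFFFFFFFEF


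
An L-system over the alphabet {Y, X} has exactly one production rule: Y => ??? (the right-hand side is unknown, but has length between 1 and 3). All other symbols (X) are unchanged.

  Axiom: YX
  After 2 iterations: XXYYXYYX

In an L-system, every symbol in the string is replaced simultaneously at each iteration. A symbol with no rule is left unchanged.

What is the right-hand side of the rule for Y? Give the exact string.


Answer: XYY

Derivation:
Trying Y => XYY:
  Step 0: YX
  Step 1: XYYX
  Step 2: XXYYXYYX
Matches the given result.


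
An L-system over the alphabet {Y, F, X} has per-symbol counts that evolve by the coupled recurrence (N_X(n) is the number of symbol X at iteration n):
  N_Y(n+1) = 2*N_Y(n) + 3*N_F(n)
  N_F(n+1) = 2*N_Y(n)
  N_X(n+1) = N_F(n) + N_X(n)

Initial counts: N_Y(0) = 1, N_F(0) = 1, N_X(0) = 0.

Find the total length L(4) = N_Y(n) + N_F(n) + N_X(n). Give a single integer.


Answer: 389

Derivation:
Step 0: N_Y=1, N_F=1, N_X=0, L=2
Step 1: N_Y=5, N_F=2, N_X=1, L=8
Step 2: N_Y=16, N_F=10, N_X=3, L=29
Step 3: N_Y=62, N_F=32, N_X=13, L=107
Step 4: N_Y=220, N_F=124, N_X=45, L=389


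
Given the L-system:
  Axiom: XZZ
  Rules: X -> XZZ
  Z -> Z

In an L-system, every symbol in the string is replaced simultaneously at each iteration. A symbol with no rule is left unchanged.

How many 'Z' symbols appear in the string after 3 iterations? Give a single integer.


Answer: 8

Derivation:
Step 0: XZZ  (2 'Z')
Step 1: XZZZZ  (4 'Z')
Step 2: XZZZZZZ  (6 'Z')
Step 3: XZZZZZZZZ  (8 'Z')


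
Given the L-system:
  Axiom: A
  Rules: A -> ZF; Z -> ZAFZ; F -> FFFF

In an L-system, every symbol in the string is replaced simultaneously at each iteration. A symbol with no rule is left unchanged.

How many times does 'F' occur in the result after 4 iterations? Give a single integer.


Step 0: A  (0 'F')
Step 1: ZF  (1 'F')
Step 2: ZAFZFFFF  (5 'F')
Step 3: ZAFZZFFFFFZAFZFFFFFFFFFFFFFFFF  (23 'F')
Step 4: ZAFZZFFFFFZAFZZAFZFFFFFFFFFFFFFFFFFFFFZAFZZFFFFFZAFZFFFFFFFFFFFFFFFFFFFFFFFFFFFFFFFFFFFFFFFFFFFFFFFFFFFFFFFFFFFFFFFF  (99 'F')

Answer: 99


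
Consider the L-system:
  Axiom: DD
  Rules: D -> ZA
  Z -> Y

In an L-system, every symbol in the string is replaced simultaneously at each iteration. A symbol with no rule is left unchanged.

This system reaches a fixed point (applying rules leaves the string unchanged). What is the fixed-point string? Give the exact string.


Step 0: DD
Step 1: ZAZA
Step 2: YAYA
Step 3: YAYA  (unchanged — fixed point at step 2)

Answer: YAYA


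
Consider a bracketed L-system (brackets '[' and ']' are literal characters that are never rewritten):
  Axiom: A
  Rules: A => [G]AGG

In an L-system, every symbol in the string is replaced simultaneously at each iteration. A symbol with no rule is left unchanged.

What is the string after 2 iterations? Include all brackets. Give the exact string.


Answer: [G][G]AGGGG

Derivation:
Step 0: A
Step 1: [G]AGG
Step 2: [G][G]AGGGG


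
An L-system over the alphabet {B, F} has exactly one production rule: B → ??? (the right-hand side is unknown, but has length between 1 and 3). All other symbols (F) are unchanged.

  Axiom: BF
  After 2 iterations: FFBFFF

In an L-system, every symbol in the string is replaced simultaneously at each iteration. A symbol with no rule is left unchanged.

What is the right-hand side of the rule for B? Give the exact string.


Trying B → FBF:
  Step 0: BF
  Step 1: FBFF
  Step 2: FFBFFF
Matches the given result.

Answer: FBF


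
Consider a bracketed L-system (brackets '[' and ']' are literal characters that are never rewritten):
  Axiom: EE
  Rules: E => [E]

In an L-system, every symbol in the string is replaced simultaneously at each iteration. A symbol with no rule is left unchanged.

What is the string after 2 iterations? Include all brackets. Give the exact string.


Answer: [[E]][[E]]

Derivation:
Step 0: EE
Step 1: [E][E]
Step 2: [[E]][[E]]


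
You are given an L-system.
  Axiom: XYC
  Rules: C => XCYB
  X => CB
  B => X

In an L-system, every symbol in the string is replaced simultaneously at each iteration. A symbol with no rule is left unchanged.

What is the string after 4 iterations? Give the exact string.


Step 0: XYC
Step 1: CBYXCYB
Step 2: XCYBXYCBXCYBYX
Step 3: CBXCYBYXCBYXCYBXCBXCYBYXYCB
Step 4: XCYBXCBXCYBYXYCBXCYBXYCBXCYBYXCBXCYBXCBXCYBYXYCBYXCYBX

Answer: XCYBXCBXCYBYXYCBXCYBXYCBXCYBYXCBXCYBXCBXCYBYXYCBYXCYBX


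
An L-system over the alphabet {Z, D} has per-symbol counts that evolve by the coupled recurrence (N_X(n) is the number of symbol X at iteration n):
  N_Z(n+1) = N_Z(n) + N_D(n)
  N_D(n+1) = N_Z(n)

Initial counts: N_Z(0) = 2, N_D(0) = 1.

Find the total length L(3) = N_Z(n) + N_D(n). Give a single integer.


Step 0: N_Z=2, N_D=1, L=3
Step 1: N_Z=3, N_D=2, L=5
Step 2: N_Z=5, N_D=3, L=8
Step 3: N_Z=8, N_D=5, L=13

Answer: 13


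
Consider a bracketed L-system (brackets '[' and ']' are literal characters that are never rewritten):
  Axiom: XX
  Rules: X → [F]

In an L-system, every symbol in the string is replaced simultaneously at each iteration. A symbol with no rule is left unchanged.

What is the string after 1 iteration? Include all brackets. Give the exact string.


Step 0: XX
Step 1: [F][F]

Answer: [F][F]


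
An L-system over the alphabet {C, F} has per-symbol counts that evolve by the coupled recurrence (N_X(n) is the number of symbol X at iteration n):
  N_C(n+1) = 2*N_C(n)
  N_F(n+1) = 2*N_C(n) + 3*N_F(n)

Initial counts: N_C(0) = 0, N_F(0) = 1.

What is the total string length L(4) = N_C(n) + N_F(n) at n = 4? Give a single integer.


Step 0: N_C=0, N_F=1, L=1
Step 1: N_C=0, N_F=3, L=3
Step 2: N_C=0, N_F=9, L=9
Step 3: N_C=0, N_F=27, L=27
Step 4: N_C=0, N_F=81, L=81

Answer: 81


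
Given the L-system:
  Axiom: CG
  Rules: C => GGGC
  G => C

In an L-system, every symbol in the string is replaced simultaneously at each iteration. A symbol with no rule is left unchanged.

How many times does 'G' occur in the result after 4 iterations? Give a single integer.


Step 0: CG  (1 'G')
Step 1: GGGCC  (3 'G')
Step 2: CCCGGGCGGGC  (6 'G')
Step 3: GGGCGGGCGGGCCCCGGGCCCCGGGC  (15 'G')
Step 4: CCCGGGCCCCGGGCCCCGGGCGGGCGGGCGGGCCCCGGGCGGGCGGGCGGGCCCCGGGC  (33 'G')

Answer: 33


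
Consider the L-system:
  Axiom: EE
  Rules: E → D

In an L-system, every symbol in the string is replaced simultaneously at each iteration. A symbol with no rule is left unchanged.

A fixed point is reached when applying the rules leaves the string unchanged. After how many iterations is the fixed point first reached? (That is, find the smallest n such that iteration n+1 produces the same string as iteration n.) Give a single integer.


Answer: 1

Derivation:
Step 0: EE
Step 1: DD
Step 2: DD  (unchanged — fixed point at step 1)


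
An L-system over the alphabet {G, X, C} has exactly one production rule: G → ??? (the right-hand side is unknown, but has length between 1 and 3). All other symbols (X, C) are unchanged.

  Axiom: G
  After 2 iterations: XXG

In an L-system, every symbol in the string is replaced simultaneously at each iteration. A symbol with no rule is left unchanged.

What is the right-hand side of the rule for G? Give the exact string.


Trying G → XG:
  Step 0: G
  Step 1: XG
  Step 2: XXG
Matches the given result.

Answer: XG


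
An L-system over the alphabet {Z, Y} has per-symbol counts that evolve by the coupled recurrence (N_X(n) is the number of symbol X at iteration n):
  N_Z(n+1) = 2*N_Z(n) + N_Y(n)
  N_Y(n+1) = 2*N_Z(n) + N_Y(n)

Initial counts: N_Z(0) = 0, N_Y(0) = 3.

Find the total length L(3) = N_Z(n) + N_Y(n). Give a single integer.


Answer: 54

Derivation:
Step 0: N_Z=0, N_Y=3, L=3
Step 1: N_Z=3, N_Y=3, L=6
Step 2: N_Z=9, N_Y=9, L=18
Step 3: N_Z=27, N_Y=27, L=54


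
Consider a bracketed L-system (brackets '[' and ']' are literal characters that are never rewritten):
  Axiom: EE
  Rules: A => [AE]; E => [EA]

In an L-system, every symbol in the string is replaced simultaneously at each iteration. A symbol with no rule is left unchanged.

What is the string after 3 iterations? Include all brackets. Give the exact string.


Answer: [[[EA][AE]][[AE][EA]]][[[EA][AE]][[AE][EA]]]

Derivation:
Step 0: EE
Step 1: [EA][EA]
Step 2: [[EA][AE]][[EA][AE]]
Step 3: [[[EA][AE]][[AE][EA]]][[[EA][AE]][[AE][EA]]]


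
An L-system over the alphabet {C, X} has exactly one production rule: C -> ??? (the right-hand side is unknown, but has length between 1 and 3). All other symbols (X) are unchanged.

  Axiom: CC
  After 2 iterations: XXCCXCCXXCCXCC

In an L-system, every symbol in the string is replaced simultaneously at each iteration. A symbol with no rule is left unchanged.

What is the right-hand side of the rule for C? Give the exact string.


Answer: XCC

Derivation:
Trying C -> XCC:
  Step 0: CC
  Step 1: XCCXCC
  Step 2: XXCCXCCXXCCXCC
Matches the given result.


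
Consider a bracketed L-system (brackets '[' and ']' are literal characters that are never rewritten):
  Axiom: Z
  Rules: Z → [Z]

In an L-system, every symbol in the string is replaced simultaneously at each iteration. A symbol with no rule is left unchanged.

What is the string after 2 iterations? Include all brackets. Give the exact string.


Answer: [[Z]]

Derivation:
Step 0: Z
Step 1: [Z]
Step 2: [[Z]]


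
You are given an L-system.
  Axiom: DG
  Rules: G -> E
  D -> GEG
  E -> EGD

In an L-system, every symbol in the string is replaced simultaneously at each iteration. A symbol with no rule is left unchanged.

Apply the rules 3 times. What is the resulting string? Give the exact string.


Answer: EGDEGDEGEGEGDEGDEGEG

Derivation:
Step 0: DG
Step 1: GEGE
Step 2: EEGDEEGD
Step 3: EGDEGDEGEGEGDEGDEGEG


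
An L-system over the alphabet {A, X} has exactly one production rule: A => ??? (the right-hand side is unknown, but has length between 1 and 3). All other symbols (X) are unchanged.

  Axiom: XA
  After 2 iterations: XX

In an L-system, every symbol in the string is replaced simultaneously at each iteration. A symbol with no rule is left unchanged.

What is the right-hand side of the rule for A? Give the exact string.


Answer: X

Derivation:
Trying A => X:
  Step 0: XA
  Step 1: XX
  Step 2: XX
Matches the given result.


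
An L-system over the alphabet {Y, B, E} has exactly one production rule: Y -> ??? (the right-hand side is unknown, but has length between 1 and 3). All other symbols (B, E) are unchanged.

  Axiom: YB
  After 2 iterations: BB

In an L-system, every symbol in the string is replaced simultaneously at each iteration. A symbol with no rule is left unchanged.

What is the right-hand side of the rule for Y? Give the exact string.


Answer: B

Derivation:
Trying Y -> B:
  Step 0: YB
  Step 1: BB
  Step 2: BB
Matches the given result.


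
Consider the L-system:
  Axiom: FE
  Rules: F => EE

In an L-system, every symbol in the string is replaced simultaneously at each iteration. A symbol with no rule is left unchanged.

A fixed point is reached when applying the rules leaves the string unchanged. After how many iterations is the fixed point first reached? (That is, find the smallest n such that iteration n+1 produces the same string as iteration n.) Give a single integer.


Answer: 1

Derivation:
Step 0: FE
Step 1: EEE
Step 2: EEE  (unchanged — fixed point at step 1)


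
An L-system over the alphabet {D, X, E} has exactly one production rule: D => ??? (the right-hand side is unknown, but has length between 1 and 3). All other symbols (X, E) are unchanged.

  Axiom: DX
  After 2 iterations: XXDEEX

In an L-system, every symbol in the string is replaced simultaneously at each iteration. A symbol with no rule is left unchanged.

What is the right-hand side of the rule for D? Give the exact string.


Trying D => XDE:
  Step 0: DX
  Step 1: XDEX
  Step 2: XXDEEX
Matches the given result.

Answer: XDE


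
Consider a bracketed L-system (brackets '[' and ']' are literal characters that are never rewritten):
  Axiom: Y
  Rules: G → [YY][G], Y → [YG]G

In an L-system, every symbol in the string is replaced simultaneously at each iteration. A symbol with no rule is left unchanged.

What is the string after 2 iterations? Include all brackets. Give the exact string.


Answer: [[YG]G[YY][G]][YY][G]

Derivation:
Step 0: Y
Step 1: [YG]G
Step 2: [[YG]G[YY][G]][YY][G]


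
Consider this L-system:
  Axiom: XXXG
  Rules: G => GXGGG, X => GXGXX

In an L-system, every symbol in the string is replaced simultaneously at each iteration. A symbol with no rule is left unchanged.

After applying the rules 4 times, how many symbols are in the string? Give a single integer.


Answer: 2500

Derivation:
Step 0: length = 4
Step 1: length = 20
Step 2: length = 100
Step 3: length = 500
Step 4: length = 2500


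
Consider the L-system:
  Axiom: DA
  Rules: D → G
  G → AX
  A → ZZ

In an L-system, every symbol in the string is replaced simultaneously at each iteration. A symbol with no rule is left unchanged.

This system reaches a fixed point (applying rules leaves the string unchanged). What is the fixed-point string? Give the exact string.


Answer: ZZXZZ

Derivation:
Step 0: DA
Step 1: GZZ
Step 2: AXZZ
Step 3: ZZXZZ
Step 4: ZZXZZ  (unchanged — fixed point at step 3)


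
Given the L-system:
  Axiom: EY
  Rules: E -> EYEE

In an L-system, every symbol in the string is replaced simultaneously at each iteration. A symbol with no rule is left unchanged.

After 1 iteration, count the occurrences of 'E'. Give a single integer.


Answer: 3

Derivation:
Step 0: EY  (1 'E')
Step 1: EYEEY  (3 'E')


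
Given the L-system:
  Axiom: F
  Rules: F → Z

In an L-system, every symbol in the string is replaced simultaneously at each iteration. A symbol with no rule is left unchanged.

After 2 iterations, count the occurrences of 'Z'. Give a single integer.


Answer: 1

Derivation:
Step 0: F  (0 'Z')
Step 1: Z  (1 'Z')
Step 2: Z  (1 'Z')


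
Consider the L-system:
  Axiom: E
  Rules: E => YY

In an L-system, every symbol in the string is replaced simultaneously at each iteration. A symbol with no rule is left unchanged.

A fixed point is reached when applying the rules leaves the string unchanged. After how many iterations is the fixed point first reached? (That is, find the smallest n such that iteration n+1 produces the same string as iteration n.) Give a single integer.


Answer: 1

Derivation:
Step 0: E
Step 1: YY
Step 2: YY  (unchanged — fixed point at step 1)


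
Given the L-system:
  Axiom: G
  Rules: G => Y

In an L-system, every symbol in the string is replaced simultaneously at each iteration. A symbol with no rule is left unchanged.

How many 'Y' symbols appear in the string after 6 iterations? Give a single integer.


Answer: 1

Derivation:
Step 0: G  (0 'Y')
Step 1: Y  (1 'Y')
Step 2: Y  (1 'Y')
Step 3: Y  (1 'Y')
Step 4: Y  (1 'Y')
Step 5: Y  (1 'Y')
Step 6: Y  (1 'Y')


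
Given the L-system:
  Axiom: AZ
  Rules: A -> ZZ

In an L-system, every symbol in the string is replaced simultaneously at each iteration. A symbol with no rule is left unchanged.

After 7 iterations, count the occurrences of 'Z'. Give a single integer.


Answer: 3

Derivation:
Step 0: AZ  (1 'Z')
Step 1: ZZZ  (3 'Z')
Step 2: ZZZ  (3 'Z')
Step 3: ZZZ  (3 'Z')
Step 4: ZZZ  (3 'Z')
Step 5: ZZZ  (3 'Z')
Step 6: ZZZ  (3 'Z')
Step 7: ZZZ  (3 'Z')


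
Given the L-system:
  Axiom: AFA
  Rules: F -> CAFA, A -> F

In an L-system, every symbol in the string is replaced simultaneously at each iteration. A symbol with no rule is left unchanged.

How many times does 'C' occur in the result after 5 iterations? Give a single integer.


Answer: 41

Derivation:
Step 0: AFA  (0 'C')
Step 1: FCAFAF  (1 'C')
Step 2: CAFACFCAFAFCAFA  (4 'C')
Step 3: CFCAFAFCCAFACFCAFAFCAFACFCAFAF  (9 'C')
Step 4: CCAFACFCAFAFCAFACCFCAFAFCCAFACFCAFAFCAFACFCAFAFCCAFACFCAFAFCAFA  (20 'C')
Step 5: CCFCAFAFCCAFACFCAFAFCAFACFCAFAFCCCAFACFCAFAFCAFACCFCAFAFCCAFACFCAFAFCAFACFCAFAFCCAFACFCAFAFCAFACCFCAFAFCCAFACFCAFAFCAFACFCAFAF  (41 'C')


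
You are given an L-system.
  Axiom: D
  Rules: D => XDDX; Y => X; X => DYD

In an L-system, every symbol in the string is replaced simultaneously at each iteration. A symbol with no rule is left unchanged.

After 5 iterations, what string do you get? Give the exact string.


Answer: XDDXXXDDXDYDXDDXXDDXDYDDYDXDDXXDDXDYDXDDXXXDDXXDDXXXDDXXDDXXXDDXDYDXDDXXDDXDYDDYDXDDXXDDXDYDXDDXXXDDXDYDXDDXXDDXDYDDYDDYDXDDXXDDXDYDXDDXXXDDXDYDXDDXXDDXDYDDYDXDDXXDDXDYDXDDXXXDDXXDDXXXDDXDYDXDDXXDDXDYDDYDXDDXXDDXDYDXDDXXXDDXDYDXDDXXDDXDYDDYDDYDXDDXXDDXDYDDYDXDDXXDDXDYDDYDDYDXDDXXDDXDYDXDDXXXDDXDYDXDDXXDDXDYDDYDXDDXXDDXDYDXDDXXXDDXXDDXXXDDXDYDXDDXXDDXDYDDYDXDDXXDDXDYDXDDXXXDDXDYDXDDXXDDXDYDDYDDYDXDDXXDDXDYDXDDXXXDDXDYDXDDXXDDXDYDDYDXDDXXDDXDYDXDDXXXDDXXDDXXXDDXXDDXXXDDXDYDXDDXXDDXDYDDYDXDDXXDDXDYDXDDXXXDDX

Derivation:
Step 0: D
Step 1: XDDX
Step 2: DYDXDDXXDDXDYD
Step 3: XDDXXXDDXDYDXDDXXDDXDYDDYDXDDXXDDXDYDXDDXXXDDX
Step 4: DYDXDDXXDDXDYDDYDDYDXDDXXDDXDYDXDDXXXDDXDYDXDDXXDDXDYDDYDXDDXXDDXDYDXDDXXXDDXXDDXXXDDXDYDXDDXXDDXDYDDYDXDDXXDDXDYDXDDXXXDDXDYDXDDXXDDXDYDDYDDYDXDDXXDDXDYD
Step 5: XDDXXXDDXDYDXDDXXDDXDYDDYDXDDXXDDXDYDXDDXXXDDXXDDXXXDDXXDDXXXDDXDYDXDDXXDDXDYDDYDXDDXXDDXDYDXDDXXXDDXDYDXDDXXDDXDYDDYDDYDXDDXXDDXDYDXDDXXXDDXDYDXDDXXDDXDYDDYDXDDXXDDXDYDXDDXXXDDXXDDXXXDDXDYDXDDXXDDXDYDDYDXDDXXDDXDYDXDDXXXDDXDYDXDDXXDDXDYDDYDDYDXDDXXDDXDYDDYDXDDXXDDXDYDDYDDYDXDDXXDDXDYDXDDXXXDDXDYDXDDXXDDXDYDDYDXDDXXDDXDYDXDDXXXDDXXDDXXXDDXDYDXDDXXDDXDYDDYDXDDXXDDXDYDXDDXXXDDXDYDXDDXXDDXDYDDYDDYDXDDXXDDXDYDXDDXXXDDXDYDXDDXXDDXDYDDYDXDDXXDDXDYDXDDXXXDDXXDDXXXDDXXDDXXXDDXDYDXDDXXDDXDYDDYDXDDXXDDXDYDXDDXXXDDX


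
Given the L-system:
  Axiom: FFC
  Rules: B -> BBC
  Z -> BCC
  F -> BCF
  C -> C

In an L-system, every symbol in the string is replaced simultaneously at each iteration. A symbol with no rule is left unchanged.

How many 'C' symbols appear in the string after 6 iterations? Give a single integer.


Answer: 127

Derivation:
Step 0: FFC  (1 'C')
Step 1: BCFBCFC  (3 'C')
Step 2: BBCCBCFBBCCBCFC  (7 'C')
Step 3: BBCBBCCCBBCCBCFBBCBBCCCBBCCBCFC  (15 'C')
Step 4: BBCBBCCBBCBBCCCCBBCBBCCCBBCCBCFBBCBBCCBBCBBCCCCBBCBBCCCBBCCBCFC  (31 'C')
Step 5: BBCBBCCBBCBBCCCBBCBBCCBBCBBCCCCCBBCBBCCBBCBBCCCCBBCBBCCCBBCCBCFBBCBBCCBBCBBCCCBBCBBCCBBCBBCCCCCBBCBBCCBBCBBCCCCBBCBBCCCBBCCBCFC  (63 'C')
Step 6: BBCBBCCBBCBBCCCBBCBBCCBBCBBCCCCBBCBBCCBBCBBCCCBBCBBCCBBCBBCCCCCCBBCBBCCBBCBBCCCBBCBBCCBBCBBCCCCCBBCBBCCBBCBBCCCCBBCBBCCCBBCCBCFBBCBBCCBBCBBCCCBBCBBCCBBCBBCCCCBBCBBCCBBCBBCCCBBCBBCCBBCBBCCCCCCBBCBBCCBBCBBCCCBBCBBCCBBCBBCCCCCBBCBBCCBBCBBCCCCBBCBBCCCBBCCBCFC  (127 'C')


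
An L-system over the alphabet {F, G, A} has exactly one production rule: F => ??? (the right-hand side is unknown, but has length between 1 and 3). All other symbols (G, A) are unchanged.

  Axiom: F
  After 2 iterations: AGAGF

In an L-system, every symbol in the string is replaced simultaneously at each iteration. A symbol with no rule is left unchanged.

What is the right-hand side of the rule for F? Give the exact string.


Trying F => AGF:
  Step 0: F
  Step 1: AGF
  Step 2: AGAGF
Matches the given result.

Answer: AGF


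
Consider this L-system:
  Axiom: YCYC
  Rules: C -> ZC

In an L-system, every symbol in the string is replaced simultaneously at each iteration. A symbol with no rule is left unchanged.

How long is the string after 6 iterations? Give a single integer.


Answer: 16

Derivation:
Step 0: length = 4
Step 1: length = 6
Step 2: length = 8
Step 3: length = 10
Step 4: length = 12
Step 5: length = 14
Step 6: length = 16


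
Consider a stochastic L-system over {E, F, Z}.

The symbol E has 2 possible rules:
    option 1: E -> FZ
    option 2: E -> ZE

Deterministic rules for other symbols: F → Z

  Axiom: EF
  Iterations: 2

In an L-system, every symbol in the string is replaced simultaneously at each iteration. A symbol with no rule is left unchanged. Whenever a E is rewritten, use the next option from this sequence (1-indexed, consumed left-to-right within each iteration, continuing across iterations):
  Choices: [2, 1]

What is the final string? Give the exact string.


Answer: ZFZZ

Derivation:
Step 0: EF
Step 1: ZEZ  (used choices [2])
Step 2: ZFZZ  (used choices [1])


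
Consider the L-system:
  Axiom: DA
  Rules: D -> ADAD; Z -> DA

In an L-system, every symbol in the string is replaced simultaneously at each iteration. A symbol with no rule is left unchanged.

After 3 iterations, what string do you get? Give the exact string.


Step 0: DA
Step 1: ADADA
Step 2: AADADAADADA
Step 3: AAADADAADADAAADADAADADA

Answer: AAADADAADADAAADADAADADA


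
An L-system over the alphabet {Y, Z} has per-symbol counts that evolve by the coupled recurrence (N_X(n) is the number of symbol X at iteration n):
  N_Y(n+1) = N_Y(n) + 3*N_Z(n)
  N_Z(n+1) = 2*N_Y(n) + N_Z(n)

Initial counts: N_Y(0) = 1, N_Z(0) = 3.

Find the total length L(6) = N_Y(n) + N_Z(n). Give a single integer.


Step 0: N_Y=1, N_Z=3, L=4
Step 1: N_Y=10, N_Z=5, L=15
Step 2: N_Y=25, N_Z=25, L=50
Step 3: N_Y=100, N_Z=75, L=175
Step 4: N_Y=325, N_Z=275, L=600
Step 5: N_Y=1150, N_Z=925, L=2075
Step 6: N_Y=3925, N_Z=3225, L=7150

Answer: 7150


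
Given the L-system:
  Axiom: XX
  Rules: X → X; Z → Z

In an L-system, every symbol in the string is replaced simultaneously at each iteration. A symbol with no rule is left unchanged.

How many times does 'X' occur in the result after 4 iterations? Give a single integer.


Step 0: XX  (2 'X')
Step 1: XX  (2 'X')
Step 2: XX  (2 'X')
Step 3: XX  (2 'X')
Step 4: XX  (2 'X')

Answer: 2


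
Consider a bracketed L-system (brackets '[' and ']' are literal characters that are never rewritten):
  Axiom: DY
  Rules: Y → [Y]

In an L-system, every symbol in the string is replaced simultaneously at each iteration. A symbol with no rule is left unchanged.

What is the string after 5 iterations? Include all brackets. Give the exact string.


Answer: D[[[[[Y]]]]]

Derivation:
Step 0: DY
Step 1: D[Y]
Step 2: D[[Y]]
Step 3: D[[[Y]]]
Step 4: D[[[[Y]]]]
Step 5: D[[[[[Y]]]]]


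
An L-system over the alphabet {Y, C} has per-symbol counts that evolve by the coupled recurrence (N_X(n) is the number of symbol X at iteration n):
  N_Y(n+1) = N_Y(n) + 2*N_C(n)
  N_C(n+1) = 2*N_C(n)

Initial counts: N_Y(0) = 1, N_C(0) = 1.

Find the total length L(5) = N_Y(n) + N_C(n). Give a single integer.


Step 0: N_Y=1, N_C=1, L=2
Step 1: N_Y=3, N_C=2, L=5
Step 2: N_Y=7, N_C=4, L=11
Step 3: N_Y=15, N_C=8, L=23
Step 4: N_Y=31, N_C=16, L=47
Step 5: N_Y=63, N_C=32, L=95

Answer: 95


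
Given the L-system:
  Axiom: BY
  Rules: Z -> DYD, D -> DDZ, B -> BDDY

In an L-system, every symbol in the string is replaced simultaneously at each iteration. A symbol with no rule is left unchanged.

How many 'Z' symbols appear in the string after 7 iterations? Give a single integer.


Answer: 378

Derivation:
Final string: BDDYDDZDDZYDDZDDZDYDDDZDDZDYDYDDZDDZDYDDDZDDZDYDDDZYDDZDDZDDZDYDDDZDDZDYDDDZYDDZYDDZDDZDYDDDZDDZDYDDDZYDDZDDZDDZDYDDDZDDZDYDDDZYDDZDDZDDZDYDYDDZDDZDYDDDZDDZDYDDDZDDZDYDDDZYDDZDDZDDZDYDDDZDDZDYDDDZYDDZDDZDDZDYDYDDZDDZDYDYDDZDDZDYDDDZDDZDYDDDZYDDZDDZDDZDYDDDZDDZDYDDDZYDDZDDZDDZDYDYDDZDDZDYDDDZDDZDYDDDZDDZDYDDDZYDDZDDZDDZDYDDDZDDZDYDDDZYDDZDDZDDZDYDYDDZDDZDYDDDZDDZDYDDDZDDZDYDDDZYDDZYDDZDDZDYDDDZDDZDYDDDZYDDZDDZDDZDYDDDZDDZDYDDDZYDDZDDZDDZDYDDDZDDZDYDDDZYDDZDDZDDZDYDYDDZDDZDYDDDZDDZDYDDDZDDZDYDDDZYDDZDDZDDZDYDDDZDDZDYDDDZYDDZDDZDDZDYDYDDZDDZDYDDDZDDZDYDDDZDDZDYDDDZYDDZYDDZDDZDYDDDZDDZDYDDDZYDDZYDDZDDZDYDDDZDDZDYDDDZYDDZDDZDDZDYDDDZDDZDYDDDZYDDZDDZDDZDYDYDDZDDZDYDDDZDDZDYDDDZDDZDYDDDZYDDZDDZDDZDYDDDZDDZDYDDDZYDDZDDZDDZDYDYDDZDDZDYDDDZDDZDYDDDZDDZDYDDDZYDDZYDDZDDZDYDDDZDDZDYDDDZYDDZDDZDDZDYDDDZDDZDYDDDZYDDZDDZDDZDYDDDZDDZDYDDDZYDDZDDZDDZDYDYDDZDDZDYDDDZDDZDYDDDZDDZDYDDDZYDDZDDZDDZDYDDDZDDZDYDDDZYDDZDDZDDZDYDYDDZDDZDYDDDZDDZDYDDDZDDZDYDDDZYDDZYDDZDDZDYDDDZDDZDYDDDZYDDZDDZDDZDYDDDZDDZDYDDDZYDDZDDZDDZDYDDDZDDZDYDDDZYDDZDDZDDZDYDYDDZDDZDYDYDDZDDZDYDDDZDDZDYDDDZYDDZDDZDDZDYDDDZDDZDYDDDZYDDZDDZDDZDYDYDDZDDZDYDDDZDDZDYDDDZDDZDYDDDZYDDZDDZDDZDYDDDZDDZDYDDDZYDDZDDZDDZDYDYDDZDDZDYDDDZDDZDYDDDZDDZDYDDDZYDDZDDZDDZDYDDDZDDZDYDDDZYDDZDDZDDZDYDYDDZDDZDYDDDZDDZDYDDDZDDZDYDDDZYDDZYDDZDDZDYDDDZDDZDYDDDZYDDZDDZDDZDYDDDZDDZDYDDDZYDDZDDZDDZDYDDDZDDZDYDDDZYDDZDDZDDZDYDYDDZDDZDYDDDZDDZDYDDDZDDZDYDDDZYDDZDDZDDZDYDDDZDDZDYDDDZYDDZDDZDDZDYDYDDZDDZDYDDDZDDZDYDDDZDDZDYDDDZYDDZYDDZDDZDYDDDZDDZDYDDDZYDDZDDZDDZDYDDDZDDZDYDDDZYDDZDDZDDZDYDDDZDDZDYDDDZYDDZDDZDDZDYDYDDZDDZDYDYDDZDDZDYDDDZDDZDYDDDZYDDZDDZDDZDYDDDZDDZDYDDDZYDDZDDZDDZDYDYDDZDDZDYDYY
Count of 'Z': 378


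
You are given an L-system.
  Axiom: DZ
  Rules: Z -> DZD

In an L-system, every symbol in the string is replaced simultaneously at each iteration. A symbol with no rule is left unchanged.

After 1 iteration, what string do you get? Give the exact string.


Step 0: DZ
Step 1: DDZD

Answer: DDZD


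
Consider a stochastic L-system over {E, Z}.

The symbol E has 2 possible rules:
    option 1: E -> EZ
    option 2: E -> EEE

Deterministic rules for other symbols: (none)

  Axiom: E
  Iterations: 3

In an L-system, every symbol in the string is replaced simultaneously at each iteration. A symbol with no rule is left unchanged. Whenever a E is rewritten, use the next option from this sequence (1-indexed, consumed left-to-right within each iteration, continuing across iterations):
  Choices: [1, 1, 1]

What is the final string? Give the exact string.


Answer: EZZZ

Derivation:
Step 0: E
Step 1: EZ  (used choices [1])
Step 2: EZZ  (used choices [1])
Step 3: EZZZ  (used choices [1])


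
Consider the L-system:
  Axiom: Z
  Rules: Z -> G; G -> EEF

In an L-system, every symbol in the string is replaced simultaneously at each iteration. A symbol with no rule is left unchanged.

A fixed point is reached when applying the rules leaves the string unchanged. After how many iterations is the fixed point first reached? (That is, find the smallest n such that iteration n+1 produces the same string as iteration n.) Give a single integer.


Step 0: Z
Step 1: G
Step 2: EEF
Step 3: EEF  (unchanged — fixed point at step 2)

Answer: 2


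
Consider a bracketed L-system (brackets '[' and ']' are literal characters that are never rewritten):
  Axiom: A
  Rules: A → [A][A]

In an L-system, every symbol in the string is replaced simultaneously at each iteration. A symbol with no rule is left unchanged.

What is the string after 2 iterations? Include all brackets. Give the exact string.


Step 0: A
Step 1: [A][A]
Step 2: [[A][A]][[A][A]]

Answer: [[A][A]][[A][A]]


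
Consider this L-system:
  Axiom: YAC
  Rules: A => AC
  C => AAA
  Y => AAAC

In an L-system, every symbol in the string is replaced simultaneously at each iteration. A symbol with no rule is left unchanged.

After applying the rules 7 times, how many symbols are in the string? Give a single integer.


Answer: 1313

Derivation:
Step 0: length = 3
Step 1: length = 9
Step 2: length = 20
Step 3: length = 47
Step 4: length = 107
Step 5: length = 248
Step 6: length = 569
Step 7: length = 1313
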